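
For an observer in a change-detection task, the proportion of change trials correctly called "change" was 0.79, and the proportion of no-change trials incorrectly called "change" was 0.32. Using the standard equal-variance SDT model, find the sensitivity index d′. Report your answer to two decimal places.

Φ⁻¹(H) = 0.806
Φ⁻¹(FA) = -0.468
d' = z(H) − z(FA) = 0.806 − (-0.468) = 1.274

d′ = 1.27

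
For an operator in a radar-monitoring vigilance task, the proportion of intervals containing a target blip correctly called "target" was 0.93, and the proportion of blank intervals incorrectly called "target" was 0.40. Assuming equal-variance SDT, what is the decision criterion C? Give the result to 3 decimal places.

z(H) = 1.4758
z(FA) = -0.2533
c = −½·[z(H) + z(FA)] = −0.5 × (1.4758 + (-0.2533)) = -0.61125

C = -0.611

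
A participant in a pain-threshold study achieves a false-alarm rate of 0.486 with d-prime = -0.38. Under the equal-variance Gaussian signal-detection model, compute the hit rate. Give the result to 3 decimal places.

hit rate = 0.339

z(false-alarm rate) = z(0.486) = -0.0351
z(H) = z(FA) + d' = -0.0351 + (-0.38) = -0.4151
hit rate = Φ(-0.4151) = 0.3390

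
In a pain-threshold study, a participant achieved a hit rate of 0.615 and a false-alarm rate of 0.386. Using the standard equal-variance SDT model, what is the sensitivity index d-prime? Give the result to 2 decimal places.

Φ⁻¹(H) = Φ⁻¹(0.615) = 0.2924
Φ⁻¹(FA) = Φ⁻¹(0.386) = -0.2898
d' = z(H) − z(FA) = 0.2924 − (-0.2898) = 0.5822

d-prime = 0.58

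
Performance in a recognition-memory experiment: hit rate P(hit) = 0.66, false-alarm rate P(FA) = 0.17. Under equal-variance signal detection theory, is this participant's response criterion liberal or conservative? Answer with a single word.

conservative

z(H) = 0.412, z(FA) = -0.954
c = −½·(z(H) + z(FA)) = 0.271
c > 0 → conservative criterion (biased toward responding “no”).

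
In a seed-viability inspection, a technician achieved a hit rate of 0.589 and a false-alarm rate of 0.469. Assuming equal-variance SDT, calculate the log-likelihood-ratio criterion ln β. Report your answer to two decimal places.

ln β = -0.02

z(H) = 0.225
z(FA) = -0.078
ln β = −½·[z(H)² − z(FA)²] = −0.5 × (0.051 − 0.006) = -0.0225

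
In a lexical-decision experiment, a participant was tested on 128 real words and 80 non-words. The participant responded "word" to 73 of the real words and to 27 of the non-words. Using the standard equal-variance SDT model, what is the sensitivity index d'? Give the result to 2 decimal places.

d' = 0.60

H = 73/128 = 0.5703
FA = 27/80 = 0.3375
z(0.5703) = 0.1771, z(0.3375) = -0.4193
d' = z(H) − z(FA) = 0.1771 − (-0.4193) = 0.5964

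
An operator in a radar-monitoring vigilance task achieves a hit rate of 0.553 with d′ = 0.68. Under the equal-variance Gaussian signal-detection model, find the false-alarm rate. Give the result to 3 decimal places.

z(hit rate) = z(0.553) = 0.1332
z(FA) = z(H) − d' = 0.1332 − 0.68 = -0.5468
false-alarm rate = Φ(-0.5468) = 0.2923

false-alarm rate = 0.292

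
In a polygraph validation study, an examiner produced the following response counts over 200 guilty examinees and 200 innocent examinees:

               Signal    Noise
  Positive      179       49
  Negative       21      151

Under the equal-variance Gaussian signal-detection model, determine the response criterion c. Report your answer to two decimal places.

H = 179/200 = 0.8950
FA = 49/200 = 0.2450
z(0.8950) = 1.254, z(0.2450) = -0.690
c = −½·[z(H) + z(FA)] = −0.5 × (1.254 + (-0.690)) = -0.282
c < 0: the examiner has a liberal response bias.

c = -0.28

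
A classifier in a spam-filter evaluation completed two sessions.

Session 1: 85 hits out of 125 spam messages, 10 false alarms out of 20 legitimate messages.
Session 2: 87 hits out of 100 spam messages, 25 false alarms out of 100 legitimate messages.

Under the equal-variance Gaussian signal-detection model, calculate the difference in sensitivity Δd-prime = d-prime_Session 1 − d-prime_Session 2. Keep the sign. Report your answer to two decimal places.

Session 1: z(0.6800) = 0.468, z(0.5000) = 0.000, d' = 0.468
Session 2: z(0.8700) = 1.126, z(0.2500) = -0.674, d' = 1.800
Δd' = d'_Session 1 − d'_Session 2 = 0.468 − 1.800 = -1.332
Session 2 has the higher sensitivity.

Δd-prime = -1.33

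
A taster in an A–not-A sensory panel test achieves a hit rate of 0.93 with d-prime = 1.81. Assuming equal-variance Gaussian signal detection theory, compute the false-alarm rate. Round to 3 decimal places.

false-alarm rate = 0.369

z(hit rate) = z(0.93) = 1.4758
z(FA) = z(H) − d' = 1.4758 − 1.81 = -0.3342
false-alarm rate = Φ(-0.3342) = 0.3691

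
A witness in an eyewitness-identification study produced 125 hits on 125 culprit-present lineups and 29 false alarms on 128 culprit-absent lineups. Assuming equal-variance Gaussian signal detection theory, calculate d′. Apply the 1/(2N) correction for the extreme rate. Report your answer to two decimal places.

The hit rate is 125/125 = 1, so apply the 1/(2N) correction: H → 1 − 1/(2·125) = 0.99600.
z(H) = z(0.99600) = 2.652
z(FA) = z(0.22656) = -0.750
d' = 2.652 − (-0.750) = 3.402

d′ = 3.40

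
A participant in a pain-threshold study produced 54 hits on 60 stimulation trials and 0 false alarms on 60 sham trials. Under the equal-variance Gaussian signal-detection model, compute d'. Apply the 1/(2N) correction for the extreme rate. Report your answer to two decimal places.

d' = 3.68

The false-alarm rate is 0/60 = 0, so apply the 1/(2N) correction: FA → 1/(2·60) = 0.00833.
z(H) = z(0.90000) = 1.282
z(FA) = z(0.00833) = -2.394
d' = 1.282 − (-2.394) = 3.676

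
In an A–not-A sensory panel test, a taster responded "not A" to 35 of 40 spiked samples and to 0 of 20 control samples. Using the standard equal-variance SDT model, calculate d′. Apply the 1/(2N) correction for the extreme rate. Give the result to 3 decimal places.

The false-alarm rate is 0/20 = 0, so apply the 1/(2N) correction: FA → 1/(2·20) = 0.02500.
z(H) = z(0.87500) = 1.1503
z(FA) = z(0.02500) = -1.9600
d' = 1.1503 − (-1.9600) = 3.1103

d′ = 3.110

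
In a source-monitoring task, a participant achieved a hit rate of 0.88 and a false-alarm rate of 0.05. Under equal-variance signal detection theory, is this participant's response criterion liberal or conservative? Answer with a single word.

z(H) = 1.175, z(FA) = -1.645
c = −½·(z(H) + z(FA)) = 0.235
c > 0 → conservative criterion (biased toward responding “no”).

conservative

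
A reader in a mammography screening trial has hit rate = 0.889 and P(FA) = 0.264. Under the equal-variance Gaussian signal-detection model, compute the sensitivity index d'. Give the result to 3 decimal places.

z(H) = z(0.889) = 1.2212
z(FA) = z(0.264) = -0.6311
d' = z(H) − z(FA) = 1.2212 − (-0.6311) = 1.8523

d' = 1.852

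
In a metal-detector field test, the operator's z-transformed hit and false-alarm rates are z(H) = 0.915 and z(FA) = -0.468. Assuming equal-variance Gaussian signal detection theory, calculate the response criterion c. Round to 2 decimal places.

c = -0.22

c = −½·[z(H) + z(FA)] = −½·(0.915 + (-0.468)) = -0.2235
c < 0: the operator has a liberal response bias.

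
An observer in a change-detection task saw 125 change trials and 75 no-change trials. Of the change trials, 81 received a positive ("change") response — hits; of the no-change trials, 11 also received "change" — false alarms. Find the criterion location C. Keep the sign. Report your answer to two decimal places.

H = 81/125 = 0.6480
FA = 11/75 = 0.1467
z(0.6480) = 0.380, z(0.1467) = -1.051
c = −½·[z(H) + z(FA)] = −0.5 × (0.380 + (-1.051)) = 0.3355
c > 0: the observer has a conservative response bias.

C = 0.34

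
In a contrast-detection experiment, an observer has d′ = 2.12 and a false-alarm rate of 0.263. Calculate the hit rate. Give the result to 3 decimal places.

hit rate = 0.931

z(false-alarm rate) = z(0.263) = -0.6341
z(H) = z(FA) + d' = -0.6341 + 2.12 = 1.4859
hit rate = Φ(1.4859) = 0.9313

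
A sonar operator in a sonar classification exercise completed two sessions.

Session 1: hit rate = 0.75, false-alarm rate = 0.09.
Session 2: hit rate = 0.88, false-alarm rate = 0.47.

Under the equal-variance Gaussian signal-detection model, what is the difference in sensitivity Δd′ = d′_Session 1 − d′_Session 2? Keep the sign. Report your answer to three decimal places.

Δd′ = 0.765

Session 1: z(0.75) = 0.6745, z(0.09) = -1.3408, d' = 2.0153
Session 2: z(0.88) = 1.1750, z(0.47) = -0.0753, d' = 1.2503
Δd' = d'_Session 1 − d'_Session 2 = 2.0153 − 1.2503 = 0.7650
Session 1 has the higher sensitivity.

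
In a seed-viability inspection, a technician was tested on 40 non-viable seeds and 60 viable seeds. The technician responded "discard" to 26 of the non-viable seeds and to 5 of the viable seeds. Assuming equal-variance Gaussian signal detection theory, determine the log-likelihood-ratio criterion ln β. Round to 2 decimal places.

H = 26/40 = 0.6500
FA = 5/60 = 0.0833
Φ⁻¹(0.6500) = 0.385, Φ⁻¹(0.0833) = -1.383
ln β = −½·[z(H)² − z(FA)²] = −0.5 × (0.148 − 1.913) = 0.8825

ln β = 0.88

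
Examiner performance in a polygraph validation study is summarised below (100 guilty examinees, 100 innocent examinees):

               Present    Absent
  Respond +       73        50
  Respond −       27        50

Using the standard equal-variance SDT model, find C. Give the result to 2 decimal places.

C = -0.31

H = 73/100 = 0.7300
FA = 50/100 = 0.5000
z(0.7300) = 0.6128, z(0.5000) = 0.0000
c = −½·[z(H) + z(FA)] = −0.5 × (0.6128 + 0.0000) = -0.3064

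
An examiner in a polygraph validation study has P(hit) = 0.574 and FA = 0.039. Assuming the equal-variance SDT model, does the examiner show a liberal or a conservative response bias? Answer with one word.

z(H) = 0.187, z(FA) = -1.762
c = −½·(z(H) + z(FA)) = 0.7875
c > 0 → conservative criterion (biased toward responding “no”).

conservative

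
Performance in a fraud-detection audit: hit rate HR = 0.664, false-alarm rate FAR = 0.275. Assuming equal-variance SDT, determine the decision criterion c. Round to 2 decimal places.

z(H) = z(0.664) = 0.4234
z(FA) = z(0.275) = -0.5978
c = −½·[z(H) + z(FA)] = −0.5 × (0.4234 + (-0.5978)) = 0.0872

c = 0.09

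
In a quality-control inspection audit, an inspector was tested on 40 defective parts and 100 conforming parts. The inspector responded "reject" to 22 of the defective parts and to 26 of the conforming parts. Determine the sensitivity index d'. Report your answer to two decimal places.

H = 22/40 = 0.5500
FA = 26/100 = 0.2600
Φ⁻¹(0.5500) = 0.126, Φ⁻¹(0.2600) = -0.643
d' = z(H) − z(FA) = 0.126 − (-0.643) = 0.769

d' = 0.77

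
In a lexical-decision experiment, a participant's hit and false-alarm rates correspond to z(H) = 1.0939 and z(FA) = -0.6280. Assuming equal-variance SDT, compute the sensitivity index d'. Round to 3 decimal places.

d' = z(H) − z(FA) = 1.0939 − (-0.6280) = 1.7219

d' = 1.722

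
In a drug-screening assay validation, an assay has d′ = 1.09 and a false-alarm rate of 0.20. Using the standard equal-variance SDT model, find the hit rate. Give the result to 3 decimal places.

hit rate = 0.598

z(false-alarm rate) = z(0.20) = -0.8416
z(H) = z(FA) + d' = -0.8416 + 1.09 = 0.2484
hit rate = Φ(0.2484) = 0.5981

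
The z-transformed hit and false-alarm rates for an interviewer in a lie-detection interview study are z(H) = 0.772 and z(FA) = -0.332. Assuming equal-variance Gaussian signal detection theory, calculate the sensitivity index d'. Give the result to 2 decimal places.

d' = 1.10

d' = z(H) − z(FA) = 0.772 − (-0.332) = 1.104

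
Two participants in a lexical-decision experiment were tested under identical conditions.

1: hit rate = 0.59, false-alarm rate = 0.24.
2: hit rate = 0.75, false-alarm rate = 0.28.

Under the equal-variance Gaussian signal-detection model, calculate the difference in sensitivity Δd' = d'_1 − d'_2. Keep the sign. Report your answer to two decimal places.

1: z(0.59) = 0.228, z(0.24) = -0.706, d' = 0.934
2: z(0.75) = 0.674, z(0.28) = -0.583, d' = 1.257
Δd' = d'_1 − d'_2 = 0.934 − 1.257 = -0.323
2 has the higher sensitivity.

Δd' = -0.32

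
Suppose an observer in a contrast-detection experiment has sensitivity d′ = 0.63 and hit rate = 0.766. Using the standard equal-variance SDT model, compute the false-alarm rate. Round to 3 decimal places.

z(hit rate) = z(0.766) = 0.7257
z(FA) = z(H) − d' = 0.7257 − 0.63 = 0.0957
false-alarm rate = Φ(0.0957) = 0.5381

false-alarm rate = 0.538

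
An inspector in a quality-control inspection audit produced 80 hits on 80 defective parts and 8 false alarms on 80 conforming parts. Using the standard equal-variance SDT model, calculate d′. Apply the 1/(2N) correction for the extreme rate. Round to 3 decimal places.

d′ = 3.779

The hit rate is 80/80 = 1, so apply the 1/(2N) correction: H → 1 − 1/(2·80) = 0.99375.
z(H) = z(0.99375) = 2.4977
z(FA) = z(0.10000) = -1.2816
d' = 2.4977 − (-1.2816) = 3.7793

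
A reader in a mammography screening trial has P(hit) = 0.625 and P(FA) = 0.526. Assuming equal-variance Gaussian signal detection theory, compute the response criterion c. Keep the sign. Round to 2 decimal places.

c = -0.19

Φ⁻¹(0.625) = 0.3186, Φ⁻¹(0.526) = 0.0652
c = −½·[z(H) + z(FA)] = −0.5 × (0.3186 + 0.0652) = -0.1919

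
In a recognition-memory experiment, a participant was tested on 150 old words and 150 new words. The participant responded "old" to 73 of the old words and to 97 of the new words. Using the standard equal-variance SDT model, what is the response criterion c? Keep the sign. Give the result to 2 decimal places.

H = 73/150 = 0.4867
FA = 97/150 = 0.6467
z(H) = z(0.4867) = -0.033
z(FA) = z(0.6467) = 0.376
c = −½·[z(H) + z(FA)] = −0.5 × (-0.033 + 0.376) = -0.1715
c < 0: the participant has a liberal response bias.

c = -0.17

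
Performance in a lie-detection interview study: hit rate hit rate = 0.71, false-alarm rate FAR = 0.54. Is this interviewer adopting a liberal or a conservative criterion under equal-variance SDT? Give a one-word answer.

z(H) = 0.553, z(FA) = 0.100
c = −½·(z(H) + z(FA)) = -0.3265
c < 0 → liberal criterion (biased toward responding “yes”).

liberal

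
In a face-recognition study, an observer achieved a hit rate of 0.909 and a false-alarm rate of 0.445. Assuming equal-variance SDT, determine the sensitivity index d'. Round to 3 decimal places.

d' = 1.473

z(H) = z(0.909) = 1.3346
z(FA) = z(0.445) = -0.1383
d' = z(H) − z(FA) = 1.3346 − (-0.1383) = 1.4729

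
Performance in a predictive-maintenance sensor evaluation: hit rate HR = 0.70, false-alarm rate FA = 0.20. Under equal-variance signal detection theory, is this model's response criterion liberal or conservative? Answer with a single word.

conservative

z(H) = 0.524, z(FA) = -0.842
c = −½·(z(H) + z(FA)) = 0.159
c > 0 → conservative criterion (biased toward responding “no”).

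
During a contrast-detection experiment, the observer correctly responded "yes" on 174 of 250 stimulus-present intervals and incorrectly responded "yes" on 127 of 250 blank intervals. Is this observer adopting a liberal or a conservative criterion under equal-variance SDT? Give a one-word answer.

z(H) = 0.513, z(FA) = 0.020
c = −½·(z(H) + z(FA)) = -0.2665
c < 0 → liberal criterion (biased toward responding “yes”).

liberal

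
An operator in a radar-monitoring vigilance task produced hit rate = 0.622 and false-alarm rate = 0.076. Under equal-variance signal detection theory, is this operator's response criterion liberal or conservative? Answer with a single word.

z(H) = 0.311, z(FA) = -1.433
c = −½·(z(H) + z(FA)) = 0.561
c > 0 → conservative criterion (biased toward responding “no”).

conservative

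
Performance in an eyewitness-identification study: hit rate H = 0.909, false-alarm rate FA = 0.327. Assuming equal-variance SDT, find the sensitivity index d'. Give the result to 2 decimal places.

Φ⁻¹(H) = Φ⁻¹(0.909) = 1.335
Φ⁻¹(FA) = Φ⁻¹(0.327) = -0.448
d' = z(H) − z(FA) = 1.335 − (-0.448) = 1.783

d' = 1.78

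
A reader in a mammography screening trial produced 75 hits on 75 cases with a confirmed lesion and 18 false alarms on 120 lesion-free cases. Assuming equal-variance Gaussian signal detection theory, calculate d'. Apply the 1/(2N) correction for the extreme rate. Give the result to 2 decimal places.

d' = 3.51

The hit rate is 75/75 = 1, so apply the 1/(2N) correction: H → 1 − 1/(2·75) = 0.99333.
z(H) = z(0.99333) = 2.475
z(FA) = z(0.15000) = -1.036
d' = 2.475 − (-1.036) = 3.511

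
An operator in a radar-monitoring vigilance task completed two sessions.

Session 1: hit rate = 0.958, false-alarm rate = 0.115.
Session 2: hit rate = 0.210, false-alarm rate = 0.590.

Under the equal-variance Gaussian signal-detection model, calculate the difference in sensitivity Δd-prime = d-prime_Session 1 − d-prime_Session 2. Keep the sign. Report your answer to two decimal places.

Session 1: z(0.958) = 1.728, z(0.115) = -1.200, d' = 2.928
Session 2: z(0.210) = -0.806, z(0.590) = 0.228, d' = -1.034
Δd' = d'_Session 1 − d'_Session 2 = 2.928 − (-1.034) = 3.962
Session 1 has the higher sensitivity.

Δd-prime = 3.96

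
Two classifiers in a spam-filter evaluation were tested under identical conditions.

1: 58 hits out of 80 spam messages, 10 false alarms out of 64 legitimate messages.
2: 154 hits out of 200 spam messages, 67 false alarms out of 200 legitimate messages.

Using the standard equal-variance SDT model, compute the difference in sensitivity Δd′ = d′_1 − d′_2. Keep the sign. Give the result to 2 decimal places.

1: z(0.7250) = 0.598, z(0.1562) = -1.010, d' = 1.608
2: z(0.7700) = 0.739, z(0.3350) = -0.426, d' = 1.165
Δd' = d'_1 − d'_2 = 1.608 − 1.165 = 0.443
1 has the higher sensitivity.

Δd′ = 0.44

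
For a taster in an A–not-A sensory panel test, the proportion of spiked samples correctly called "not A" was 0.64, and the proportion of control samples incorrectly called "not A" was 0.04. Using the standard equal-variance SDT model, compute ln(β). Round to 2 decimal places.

Φ⁻¹(H) = Φ⁻¹(0.64) = 0.358
Φ⁻¹(FA) = Φ⁻¹(0.04) = -1.751
ln β = −½·[z(H)² − z(FA)²] = −0.5 × (0.128 − 3.066) = 1.469

ln β = 1.47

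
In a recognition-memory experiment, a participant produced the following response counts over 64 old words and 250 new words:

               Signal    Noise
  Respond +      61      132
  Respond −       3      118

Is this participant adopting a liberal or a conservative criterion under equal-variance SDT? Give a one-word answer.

liberal

z(H) = 1.676, z(FA) = 0.070
c = −½·(z(H) + z(FA)) = -0.873
c < 0 → liberal criterion (biased toward responding “yes”).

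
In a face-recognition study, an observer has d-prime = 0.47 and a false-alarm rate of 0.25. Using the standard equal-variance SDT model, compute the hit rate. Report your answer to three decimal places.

z(false-alarm rate) = z(0.25) = -0.6745
z(H) = z(FA) + d' = -0.6745 + 0.47 = -0.2045
hit rate = Φ(-0.2045) = 0.4190

hit rate = 0.419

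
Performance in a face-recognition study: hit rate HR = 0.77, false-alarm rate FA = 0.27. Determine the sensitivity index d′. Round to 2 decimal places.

d′ = 1.35

Φ⁻¹(0.77) = 0.739, Φ⁻¹(0.27) = -0.613
d' = z(H) − z(FA) = 0.739 − (-0.613) = 1.352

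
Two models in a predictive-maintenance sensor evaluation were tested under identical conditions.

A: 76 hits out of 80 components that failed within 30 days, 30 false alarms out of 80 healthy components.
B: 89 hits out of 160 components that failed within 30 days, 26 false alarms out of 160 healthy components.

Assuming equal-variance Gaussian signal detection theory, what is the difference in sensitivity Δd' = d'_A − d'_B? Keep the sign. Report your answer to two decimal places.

Δd' = 0.84

A: z(0.9500) = 1.645, z(0.3750) = -0.319, d' = 1.964
B: z(0.5563) = 0.142, z(0.1625) = -0.984, d' = 1.126
Δd' = d'_A − d'_B = 1.964 − 1.126 = 0.838
A has the higher sensitivity.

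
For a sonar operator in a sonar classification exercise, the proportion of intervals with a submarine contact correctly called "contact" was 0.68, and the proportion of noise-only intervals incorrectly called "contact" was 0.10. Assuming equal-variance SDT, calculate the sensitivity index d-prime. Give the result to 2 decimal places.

z(H) = z(0.68) = 0.4677
z(FA) = z(0.10) = -1.2816
d' = z(H) − z(FA) = 0.4677 − (-1.2816) = 1.7493

d-prime = 1.75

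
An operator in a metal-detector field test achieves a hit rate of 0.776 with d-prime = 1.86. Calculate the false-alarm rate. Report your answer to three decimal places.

z(hit rate) = z(0.776) = 0.7588
z(FA) = z(H) − d' = 0.7588 − 1.86 = -1.1012
false-alarm rate = Φ(-1.1012) = 0.1354

false-alarm rate = 0.135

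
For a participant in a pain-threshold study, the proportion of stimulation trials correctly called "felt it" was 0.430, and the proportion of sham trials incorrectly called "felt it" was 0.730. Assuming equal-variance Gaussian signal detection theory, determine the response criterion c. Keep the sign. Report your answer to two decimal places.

c = -0.22

z(H) = z(0.430) = -0.176
z(FA) = z(0.730) = 0.613
c = −½·[z(H) + z(FA)] = −0.5 × (-0.176 + 0.613) = -0.2185
c < 0: the participant has a liberal response bias.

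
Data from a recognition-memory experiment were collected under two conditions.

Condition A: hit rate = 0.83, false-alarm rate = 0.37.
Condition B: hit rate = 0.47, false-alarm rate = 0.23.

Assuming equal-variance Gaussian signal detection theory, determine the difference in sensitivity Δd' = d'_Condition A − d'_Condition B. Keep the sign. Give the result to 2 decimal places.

Δd' = 0.62

Condition A: z(0.83) = 0.954, z(0.37) = -0.332, d' = 1.286
Condition B: z(0.47) = -0.075, z(0.23) = -0.739, d' = 0.664
Δd' = d'_Condition A − d'_Condition B = 1.286 − 0.664 = 0.622
Condition A has the higher sensitivity.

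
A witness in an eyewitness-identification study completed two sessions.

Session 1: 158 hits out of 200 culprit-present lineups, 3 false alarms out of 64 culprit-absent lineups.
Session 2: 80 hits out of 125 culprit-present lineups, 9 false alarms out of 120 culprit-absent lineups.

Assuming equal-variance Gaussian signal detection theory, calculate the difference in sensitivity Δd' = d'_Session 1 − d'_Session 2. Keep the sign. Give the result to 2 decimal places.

Session 1: z(0.7900) = 0.806, z(0.0469) = -1.676, d' = 2.482
Session 2: z(0.6400) = 0.358, z(0.0750) = -1.440, d' = 1.798
Δd' = d'_Session 1 − d'_Session 2 = 2.482 − 1.798 = 0.684
Session 1 has the higher sensitivity.

Δd' = 0.68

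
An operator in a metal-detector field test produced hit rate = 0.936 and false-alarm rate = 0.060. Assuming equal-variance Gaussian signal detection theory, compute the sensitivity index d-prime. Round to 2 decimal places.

Φ⁻¹(0.936) = 1.522, Φ⁻¹(0.060) = -1.555
d' = z(H) − z(FA) = 1.522 − (-1.555) = 3.077

d-prime = 3.08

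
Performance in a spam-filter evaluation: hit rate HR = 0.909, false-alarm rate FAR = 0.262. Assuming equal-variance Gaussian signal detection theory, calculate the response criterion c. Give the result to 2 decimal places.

Φ⁻¹(H) = Φ⁻¹(0.909) = 1.3346
Φ⁻¹(FA) = Φ⁻¹(0.262) = -0.6372
c = −½·[z(H) + z(FA)] = −0.5 × (1.3346 + (-0.6372)) = -0.3487
c < 0: the classifier has a liberal response bias.

c = -0.35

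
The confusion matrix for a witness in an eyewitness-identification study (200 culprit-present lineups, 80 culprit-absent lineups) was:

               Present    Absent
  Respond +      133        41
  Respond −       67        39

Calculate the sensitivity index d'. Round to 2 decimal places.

H = 133/200 = 0.6650
FA = 41/80 = 0.5125
z(H) = 0.4261
z(FA) = 0.0313
d' = z(H) − z(FA) = 0.4261 − 0.0313 = 0.3948

d' = 0.39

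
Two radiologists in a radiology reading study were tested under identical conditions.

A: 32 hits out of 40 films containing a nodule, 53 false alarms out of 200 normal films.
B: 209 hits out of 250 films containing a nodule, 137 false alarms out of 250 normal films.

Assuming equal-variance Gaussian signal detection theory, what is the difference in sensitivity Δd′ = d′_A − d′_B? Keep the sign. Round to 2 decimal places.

Δd′ = 0.61

A: z(0.8000) = 0.842, z(0.2650) = -0.628, d' = 1.470
B: z(0.8360) = 0.978, z(0.5480) = 0.121, d' = 0.857
Δd' = d'_A − d'_B = 1.470 − 0.857 = 0.613
A has the higher sensitivity.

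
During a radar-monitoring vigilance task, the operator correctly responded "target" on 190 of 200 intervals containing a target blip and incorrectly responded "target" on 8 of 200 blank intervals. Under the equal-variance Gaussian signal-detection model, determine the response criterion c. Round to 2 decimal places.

c = 0.05

H = 190/200 = 0.9500
FA = 8/200 = 0.0400
Φ⁻¹(H) = Φ⁻¹(0.9500) = 1.645
Φ⁻¹(FA) = Φ⁻¹(0.0400) = -1.751
c = −½·[z(H) + z(FA)] = −0.5 × (1.645 + (-1.751)) = 0.053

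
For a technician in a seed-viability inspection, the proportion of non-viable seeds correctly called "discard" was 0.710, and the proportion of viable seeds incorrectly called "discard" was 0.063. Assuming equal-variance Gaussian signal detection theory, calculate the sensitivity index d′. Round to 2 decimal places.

d′ = 2.08

z(H) = z(0.710) = 0.5534
z(FA) = z(0.063) = -1.5301
d' = z(H) − z(FA) = 0.5534 − (-1.5301) = 2.0835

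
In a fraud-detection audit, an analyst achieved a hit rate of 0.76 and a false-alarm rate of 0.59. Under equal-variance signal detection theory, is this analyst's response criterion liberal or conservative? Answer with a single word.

z(H) = 0.706, z(FA) = 0.228
c = −½·(z(H) + z(FA)) = -0.467
c < 0 → liberal criterion (biased toward responding “yes”).

liberal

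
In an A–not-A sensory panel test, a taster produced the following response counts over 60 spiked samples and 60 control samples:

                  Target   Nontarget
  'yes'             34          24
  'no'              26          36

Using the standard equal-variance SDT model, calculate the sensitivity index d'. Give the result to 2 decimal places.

H = 34/60 = 0.5667
FA = 24/60 = 0.4000
Φ⁻¹(H) = 0.1680
Φ⁻¹(FA) = -0.2533
d' = z(H) − z(FA) = 0.1680 − (-0.2533) = 0.4213

d' = 0.42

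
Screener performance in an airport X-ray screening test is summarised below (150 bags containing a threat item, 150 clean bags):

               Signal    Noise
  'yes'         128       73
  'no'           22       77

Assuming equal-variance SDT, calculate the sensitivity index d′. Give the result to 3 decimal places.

H = 128/150 = 0.8533
FA = 73/150 = 0.4867
z(H) = z(0.8533) = 1.0507
z(FA) = z(0.4867) = -0.0333
d' = z(H) − z(FA) = 1.0507 − (-0.0333) = 1.0840

d′ = 1.084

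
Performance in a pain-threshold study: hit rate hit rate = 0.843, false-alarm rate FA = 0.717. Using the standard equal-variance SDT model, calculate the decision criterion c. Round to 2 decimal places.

c = -0.79

z(H) = z(0.843) = 1.007
z(FA) = z(0.717) = 0.574
c = −½·[z(H) + z(FA)] = −0.5 × (1.007 + 0.574) = -0.7905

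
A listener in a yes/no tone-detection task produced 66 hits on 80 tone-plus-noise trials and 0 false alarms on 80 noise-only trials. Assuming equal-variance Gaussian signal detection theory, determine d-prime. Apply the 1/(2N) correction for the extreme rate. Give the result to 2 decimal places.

The false-alarm rate is 0/80 = 0, so apply the 1/(2N) correction: FA → 1/(2·80) = 0.00625.
z(H) = z(0.82500) = 0.935
z(FA) = z(0.00625) = -2.498
d' = 0.935 − (-2.498) = 3.433

d-prime = 3.43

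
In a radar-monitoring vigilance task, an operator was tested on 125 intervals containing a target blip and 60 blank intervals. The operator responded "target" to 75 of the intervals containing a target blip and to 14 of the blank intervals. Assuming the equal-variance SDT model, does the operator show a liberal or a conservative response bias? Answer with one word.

conservative

z(H) = 0.253, z(FA) = -0.728
c = −½·(z(H) + z(FA)) = 0.2375
c > 0 → conservative criterion (biased toward responding “no”).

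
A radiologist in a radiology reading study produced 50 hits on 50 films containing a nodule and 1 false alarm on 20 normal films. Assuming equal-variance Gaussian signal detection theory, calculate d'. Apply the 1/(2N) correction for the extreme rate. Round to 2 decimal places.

d' = 3.97

The hit rate is 50/50 = 1, so apply the 1/(2N) correction: H → 1 − 1/(2·50) = 0.99000.
z(H) = z(0.99000) = 2.326
z(FA) = z(0.05000) = -1.645
d' = 2.326 − (-1.645) = 3.971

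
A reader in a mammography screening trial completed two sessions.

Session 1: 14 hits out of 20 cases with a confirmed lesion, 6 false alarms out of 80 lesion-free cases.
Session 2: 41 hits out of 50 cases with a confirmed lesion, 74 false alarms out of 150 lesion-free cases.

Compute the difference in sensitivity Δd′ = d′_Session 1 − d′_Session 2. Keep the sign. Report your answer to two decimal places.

Δd′ = 1.03

Session 1: z(0.7000) = 0.524, z(0.0750) = -1.440, d' = 1.964
Session 2: z(0.8200) = 0.915, z(0.4933) = -0.017, d' = 0.932
Δd' = d'_Session 1 − d'_Session 2 = 1.964 − 0.932 = 1.032
Session 1 has the higher sensitivity.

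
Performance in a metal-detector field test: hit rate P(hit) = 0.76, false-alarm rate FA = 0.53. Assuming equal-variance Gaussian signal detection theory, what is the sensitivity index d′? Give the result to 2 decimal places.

d′ = 0.63

Φ⁻¹(H) = Φ⁻¹(0.76) = 0.706
Φ⁻¹(FA) = Φ⁻¹(0.53) = 0.075
d' = z(H) − z(FA) = 0.706 − 0.075 = 0.631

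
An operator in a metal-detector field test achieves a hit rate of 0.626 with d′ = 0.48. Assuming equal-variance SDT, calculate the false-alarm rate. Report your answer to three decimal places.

false-alarm rate = 0.437

z(hit rate) = z(0.626) = 0.3213
z(FA) = z(H) − d' = 0.3213 − 0.48 = -0.1587
false-alarm rate = Φ(-0.1587) = 0.4370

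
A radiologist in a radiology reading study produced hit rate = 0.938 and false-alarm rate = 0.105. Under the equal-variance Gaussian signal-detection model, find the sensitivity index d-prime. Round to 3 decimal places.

z(0.938) = 1.5382, z(0.105) = -1.2536
d' = z(H) − z(FA) = 1.5382 − (-1.2536) = 2.7918

d-prime = 2.792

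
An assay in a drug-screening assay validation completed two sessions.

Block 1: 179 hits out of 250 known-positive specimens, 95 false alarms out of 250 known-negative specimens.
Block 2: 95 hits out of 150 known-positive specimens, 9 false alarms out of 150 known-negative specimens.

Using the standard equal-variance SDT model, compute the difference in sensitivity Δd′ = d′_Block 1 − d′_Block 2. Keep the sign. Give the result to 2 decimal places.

Block 1: z(0.7160) = 0.571, z(0.3800) = -0.305, d' = 0.876
Block 2: z(0.6333) = 0.341, z(0.0600) = -1.555, d' = 1.896
Δd' = d'_Block 1 − d'_Block 2 = 0.876 − 1.896 = -1.020
Block 2 has the higher sensitivity.

Δd′ = -1.02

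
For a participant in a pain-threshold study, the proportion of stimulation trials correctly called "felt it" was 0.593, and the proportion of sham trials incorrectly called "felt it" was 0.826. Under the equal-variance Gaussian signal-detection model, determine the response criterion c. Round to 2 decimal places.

Φ⁻¹(H) = Φ⁻¹(0.593) = 0.2353
Φ⁻¹(FA) = Φ⁻¹(0.826) = 0.9385
c = −½·[z(H) + z(FA)] = −0.5 × (0.2353 + 0.9385) = -0.5869

c = -0.59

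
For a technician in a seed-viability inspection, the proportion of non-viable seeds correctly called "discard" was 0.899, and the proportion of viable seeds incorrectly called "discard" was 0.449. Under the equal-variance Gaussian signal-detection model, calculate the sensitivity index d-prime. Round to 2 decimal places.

d-prime = 1.40

z(H) = 1.276
z(FA) = -0.128
d' = z(H) − z(FA) = 1.276 − (-0.128) = 1.404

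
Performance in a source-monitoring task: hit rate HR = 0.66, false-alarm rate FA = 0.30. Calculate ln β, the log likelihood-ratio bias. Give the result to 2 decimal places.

ln β = 0.05

z(H) = z(0.66) = 0.412
z(FA) = z(0.30) = -0.524
ln β = −½·[z(H)² − z(FA)²] = −0.5 × (0.170 − 0.275) = 0.0525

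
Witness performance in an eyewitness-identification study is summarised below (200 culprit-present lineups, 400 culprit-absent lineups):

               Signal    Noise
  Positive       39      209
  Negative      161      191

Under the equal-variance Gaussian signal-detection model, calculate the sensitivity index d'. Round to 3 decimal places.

d' = -0.916

H = 39/200 = 0.1950
FA = 209/400 = 0.5225
z(H) = -0.8596
z(FA) = 0.0564
d' = z(H) − z(FA) = -0.8596 − 0.0564 = -0.9160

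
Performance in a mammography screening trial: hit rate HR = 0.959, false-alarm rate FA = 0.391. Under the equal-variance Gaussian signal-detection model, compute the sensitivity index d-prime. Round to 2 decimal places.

d-prime = 2.02

z(H) = 1.7392
z(FA) = -0.2767
d' = z(H) − z(FA) = 1.7392 − (-0.2767) = 2.0159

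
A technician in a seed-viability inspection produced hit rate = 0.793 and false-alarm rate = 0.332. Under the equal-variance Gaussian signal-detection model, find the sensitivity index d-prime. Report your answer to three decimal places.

d-prime = 1.251

z(H) = z(0.793) = 0.8169
z(FA) = z(0.332) = -0.4344
d' = z(H) − z(FA) = 0.8169 − (-0.4344) = 1.2513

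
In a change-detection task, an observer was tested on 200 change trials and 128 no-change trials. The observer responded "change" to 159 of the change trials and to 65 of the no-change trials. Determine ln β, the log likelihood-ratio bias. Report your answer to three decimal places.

ln β = -0.339

H = 159/200 = 0.7950
FA = 65/128 = 0.5078
z(H) = 0.8239
z(FA) = 0.0196
ln β = −½·[z(H)² − z(FA)²] = −0.5 × (0.6788 − 0.0004) = -0.3392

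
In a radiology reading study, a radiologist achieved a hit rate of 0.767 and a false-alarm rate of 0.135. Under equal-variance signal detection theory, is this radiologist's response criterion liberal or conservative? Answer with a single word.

z(H) = 0.729, z(FA) = -1.103
c = −½·(z(H) + z(FA)) = 0.187
c > 0 → conservative criterion (biased toward responding “no”).

conservative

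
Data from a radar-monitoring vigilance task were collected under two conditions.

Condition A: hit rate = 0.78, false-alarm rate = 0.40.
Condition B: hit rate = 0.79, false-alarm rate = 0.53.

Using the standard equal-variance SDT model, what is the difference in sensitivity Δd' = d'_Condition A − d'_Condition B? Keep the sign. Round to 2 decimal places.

Δd' = 0.29

Condition A: z(0.78) = 0.772, z(0.40) = -0.253, d' = 1.025
Condition B: z(0.79) = 0.806, z(0.53) = 0.075, d' = 0.731
Δd' = d'_Condition A − d'_Condition B = 1.025 − 0.731 = 0.294
Condition A has the higher sensitivity.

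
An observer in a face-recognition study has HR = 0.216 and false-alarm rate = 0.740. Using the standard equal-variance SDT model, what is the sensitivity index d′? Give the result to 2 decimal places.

z(H) = -0.7858
z(FA) = 0.6433
d' = z(H) − z(FA) = -0.7858 − 0.6433 = -1.4291

d′ = -1.43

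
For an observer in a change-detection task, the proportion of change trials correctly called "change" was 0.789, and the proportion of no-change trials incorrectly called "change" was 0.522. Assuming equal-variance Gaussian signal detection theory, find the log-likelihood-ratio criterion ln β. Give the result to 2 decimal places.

Φ⁻¹(H) = Φ⁻¹(0.789) = 0.803
Φ⁻¹(FA) = Φ⁻¹(0.522) = 0.055
ln β = −½·[z(H)² − z(FA)²] = −0.5 × (0.645 − 0.003) = -0.321

ln β = -0.32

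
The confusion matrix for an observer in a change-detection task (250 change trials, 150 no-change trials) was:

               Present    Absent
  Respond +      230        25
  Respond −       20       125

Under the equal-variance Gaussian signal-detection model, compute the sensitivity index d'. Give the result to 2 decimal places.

d' = 2.37

H = 230/250 = 0.9200
FA = 25/150 = 0.1667
Φ⁻¹(H) = 1.405
Φ⁻¹(FA) = -0.967
d' = z(H) − z(FA) = 1.405 − (-0.967) = 2.372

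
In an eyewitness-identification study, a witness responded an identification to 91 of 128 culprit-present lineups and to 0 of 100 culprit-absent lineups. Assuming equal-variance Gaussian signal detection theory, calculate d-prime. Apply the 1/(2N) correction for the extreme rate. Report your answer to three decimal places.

The false-alarm rate is 0/100 = 0, so apply the 1/(2N) correction: FA → 1/(2·100) = 0.00500.
z(H) = z(0.71094) = 0.5561
z(FA) = z(0.00500) = -2.5758
d' = 0.5561 − (-2.5758) = 3.1319

d-prime = 3.132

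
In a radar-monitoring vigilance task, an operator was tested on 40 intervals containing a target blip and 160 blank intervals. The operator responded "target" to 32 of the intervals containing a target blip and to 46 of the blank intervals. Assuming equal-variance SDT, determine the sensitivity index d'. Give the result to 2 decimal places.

d' = 1.40

H = 32/40 = 0.8000
FA = 46/160 = 0.2875
Φ⁻¹(0.8000) = 0.842, Φ⁻¹(0.2875) = -0.561
d' = z(H) − z(FA) = 0.842 − (-0.561) = 1.403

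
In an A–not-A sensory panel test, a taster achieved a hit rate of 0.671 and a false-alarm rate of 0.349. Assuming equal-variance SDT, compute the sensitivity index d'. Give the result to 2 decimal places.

z(H) = z(0.671) = 0.4427
z(FA) = z(0.349) = -0.3880
d' = z(H) − z(FA) = 0.4427 − (-0.3880) = 0.8307

d' = 0.83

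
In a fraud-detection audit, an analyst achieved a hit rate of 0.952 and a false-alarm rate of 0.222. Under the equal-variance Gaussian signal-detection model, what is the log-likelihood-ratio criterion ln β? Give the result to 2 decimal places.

z(H) = z(0.952) = 1.665
z(FA) = z(0.222) = -0.765
ln β = −½·[z(H)² − z(FA)²] = −0.5 × (2.772 − 0.585) = -1.0935

ln β = -1.09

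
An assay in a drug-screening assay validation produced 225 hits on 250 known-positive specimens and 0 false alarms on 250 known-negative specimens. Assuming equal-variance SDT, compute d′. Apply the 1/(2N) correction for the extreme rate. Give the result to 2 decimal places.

The false-alarm rate is 0/250 = 0, so apply the 1/(2N) correction: FA → 1/(2·250) = 0.00200.
z(H) = z(0.90000) = 1.282
z(FA) = z(0.00200) = -2.878
d' = 1.282 − (-2.878) = 4.160

d′ = 4.16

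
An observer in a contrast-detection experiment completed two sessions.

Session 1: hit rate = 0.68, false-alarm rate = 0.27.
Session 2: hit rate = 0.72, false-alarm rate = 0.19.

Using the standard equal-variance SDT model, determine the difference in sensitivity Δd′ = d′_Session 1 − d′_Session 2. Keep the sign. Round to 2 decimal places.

Δd′ = -0.38

Session 1: z(0.68) = 0.468, z(0.27) = -0.613, d' = 1.081
Session 2: z(0.72) = 0.583, z(0.19) = -0.878, d' = 1.461
Δd' = d'_Session 1 − d'_Session 2 = 1.081 − 1.461 = -0.380
Session 2 has the higher sensitivity.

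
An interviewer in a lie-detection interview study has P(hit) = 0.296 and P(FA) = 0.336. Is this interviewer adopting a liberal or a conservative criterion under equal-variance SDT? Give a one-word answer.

conservative

z(H) = -0.536, z(FA) = -0.423
c = −½·(z(H) + z(FA)) = 0.4795
c > 0 → conservative criterion (biased toward responding “no”).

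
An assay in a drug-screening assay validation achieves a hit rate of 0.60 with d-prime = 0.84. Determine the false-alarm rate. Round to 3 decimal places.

z(hit rate) = z(0.60) = 0.2533
z(FA) = z(H) − d' = 0.2533 − 0.84 = -0.5867
false-alarm rate = Φ(-0.5867) = 0.2787

false-alarm rate = 0.279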